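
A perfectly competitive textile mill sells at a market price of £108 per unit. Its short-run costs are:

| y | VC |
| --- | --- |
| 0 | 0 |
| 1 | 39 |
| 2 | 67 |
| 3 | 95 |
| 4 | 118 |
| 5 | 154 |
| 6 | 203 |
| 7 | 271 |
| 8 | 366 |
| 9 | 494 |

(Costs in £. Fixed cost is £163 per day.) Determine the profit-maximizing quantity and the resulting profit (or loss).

y = 8; profit = £335

Compute π = P·y − TC at each output: y=0: -163; y=1: -94; y=2: -14; y=3: 66; y=4: 151; y=5: 223; y=6: 282; y=7: 322; y=8: 335; y=9: 315.
Profit is maximized at y = 8. AVC there is 366/8 = £45.75 ≤ P, so producing beats shutting down (which would give -£163).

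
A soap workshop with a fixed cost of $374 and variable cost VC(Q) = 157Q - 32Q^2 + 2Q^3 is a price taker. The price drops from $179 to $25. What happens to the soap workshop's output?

Output falls from 11 to 0 (the firm shuts down)

AVC = 157 - 32Q + 2Q^2, minimized at Q = 8 where min AVC = $29. MC = 157 - 64Q + 6Q^2.
With P = $179 above the shutdown price, P = MC gives Q = 11.
At P = $25 < min AVC = $29, price no longer covers variable cost at any output, so the firm shuts down: Q = 0.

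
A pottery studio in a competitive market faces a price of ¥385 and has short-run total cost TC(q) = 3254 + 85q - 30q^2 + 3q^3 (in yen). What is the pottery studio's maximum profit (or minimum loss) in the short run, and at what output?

Profit = -¥254 at q = 10

AVC = 85 - 30q + 3q^2; min AVC = ¥10 at q = 5. Since P = ¥385 ≥ min AVC, the firm produces.
MC = 85 - 60q + 9q^2. Setting P = MC and taking the root on the rising branch gives q* = 10.
TR = 385·10 = 3850. TC = 3254 + 850 = 4104. Profit = 3850 − 4104 = -¥254.
By producing, the firm covers all variable cost plus ¥3000 of fixed cost; shutting down would lose the full ¥3254.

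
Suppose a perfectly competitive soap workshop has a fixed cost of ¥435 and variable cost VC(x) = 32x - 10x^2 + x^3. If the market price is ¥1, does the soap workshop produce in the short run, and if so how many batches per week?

Shut down

Variable cost is VC = 32x - 10x^2 + x^3, so AVC = VC/x = 32 - 10x + x^2 and MC = dTC/dx = 32 - 20x + 3x^2.
AVC is minimized where dAVC/dx = -10 + 2x = 0, at x = 5; min AVC = 32 - 10·5 + 5^2 = ¥7.
P = ¥1 lies below min AVC = ¥7; no output level covers variable cost.
Shutting down limits the loss to fixed cost, ¥435.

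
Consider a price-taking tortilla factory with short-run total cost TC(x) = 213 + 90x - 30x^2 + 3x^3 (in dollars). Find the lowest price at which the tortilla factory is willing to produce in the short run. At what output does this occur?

$15 per unit, at x = 5

The firm shuts down when price falls below the minimum of average variable cost. AVC = VC/x = 90 - 30x + 3x^2.
At the minimum of AVC, MC = AVC. MC = 90 - 60x + 9x^2; setting MC = AVC gives 6x^2 - 30x = 0, so x = 5. min AVC = 15.
The firm shuts down for any P below $15.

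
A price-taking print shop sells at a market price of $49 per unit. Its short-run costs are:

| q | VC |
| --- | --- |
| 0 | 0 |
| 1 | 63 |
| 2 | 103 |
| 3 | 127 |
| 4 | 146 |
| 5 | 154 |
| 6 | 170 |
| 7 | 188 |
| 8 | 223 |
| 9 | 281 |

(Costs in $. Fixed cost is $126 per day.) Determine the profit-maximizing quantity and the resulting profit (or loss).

Profit at each row (π = 49q − TC): q=0: -126; q=1: -140; q=2: -131; q=3: -106; q=4: -76; q=5: -35; q=6: -2; q=7: 29; q=8: 43; q=9: 34.
Profit is maximized at q = 8. AVC there is 223/8 = $27.88 ≤ P, so producing beats shutting down (which would give -$126).

q = 8; profit = $43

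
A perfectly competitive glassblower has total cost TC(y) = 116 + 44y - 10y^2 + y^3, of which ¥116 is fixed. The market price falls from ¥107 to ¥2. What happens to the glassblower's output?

MC = 44 - 20y + 3y^2; the shutdown threshold is min AVC = ¥19 (at y = 5).
At P = ¥107 ≥ min AVC, set P = MC on the rising branch: y = 9.
At P = ¥2 < min AVC = ¥19, price no longer covers variable cost at any output, so the firm shuts down: y = 0.

Output falls from 9 to 0 (the firm shuts down)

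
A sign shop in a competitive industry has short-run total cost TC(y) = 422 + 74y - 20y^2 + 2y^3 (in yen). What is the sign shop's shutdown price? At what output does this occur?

The shutdown price is the minimum of AVC. VC = 74y - 20y^2 + 2y^3, so AVC = 74 - 20y + 2y^2.
dAVC/dy = -20 + 4y = 0 gives y = 5. min AVC = 74 - 20·5 + 2·5^2 = 24.
The firm shuts down for any P below ¥24.

¥24 per unit, at y = 5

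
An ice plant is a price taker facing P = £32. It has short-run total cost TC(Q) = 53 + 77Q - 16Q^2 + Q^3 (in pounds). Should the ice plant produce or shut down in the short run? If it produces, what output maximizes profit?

Variable cost is VC = 77Q - 16Q^2 + Q^3, so AVC = VC/Q = 77 - 16Q + Q^2 and MC = dTC/dQ = 77 - 32Q + 3Q^2.
AVC is minimized where dAVC/dQ = -16 + 2Q = 0, at Q = 8; min AVC = 77 - 16·8 + 8^2 = £13.
Since P = £32 ≥ min AVC = £13, price covers variable cost and the firm should produce.
Solving P = MC: 45 - 32Q + 3Q^2 = 0 ⇒ Q = 5/3 or 9. On the upward-sloping branch, Q* = 9.
Check: AVC at Q = 9 is £14 ≤ P, so revenue covers variable cost.
Profit = P·Q − TC = 32·9 − 179 = £109.

Produce at Q = 9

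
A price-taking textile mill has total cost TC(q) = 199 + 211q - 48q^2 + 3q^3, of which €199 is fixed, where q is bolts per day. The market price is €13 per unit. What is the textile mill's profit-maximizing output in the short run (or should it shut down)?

Strip out fixed cost: VC = 211q - 48q^2 + 3q^3. Then AVC = 211 - 48q + 3q^2 and MC = 211 - 96q + 9q^2.
AVC hits its minimum where MC = AVC, at q = 8, giving min AVC = 211 - 48·8 + 3·8^2 = €19.
Since P = €13 < min AVC = €19, price fails to cover variable cost at any output.
Best response: produce nothing and absorb the €199 fixed cost.

Shut down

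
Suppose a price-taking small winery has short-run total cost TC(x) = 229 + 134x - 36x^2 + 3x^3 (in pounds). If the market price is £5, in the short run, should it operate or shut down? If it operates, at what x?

Variable cost is VC = 134x - 36x^2 + 3x^3, so AVC = VC/x = 134 - 36x + 3x^2 and MC = dTC/dx = 134 - 72x + 9x^2.
AVC hits its minimum where MC = AVC, at x = 6, giving min AVC = 134 - 36·6 + 3·6^2 = £26.
P = £5 lies below min AVC = £26; no output level covers variable cost.
The firm minimizes its loss by shutting down and losing only its fixed cost of £229.

Shut down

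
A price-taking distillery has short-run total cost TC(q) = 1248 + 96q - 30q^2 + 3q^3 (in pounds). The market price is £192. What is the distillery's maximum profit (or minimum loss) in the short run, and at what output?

Profit = -£96 at q = 8

AVC = 96 - 30q + 3q^2; min AVC = £21 at q = 5. Since P = £192 ≥ min AVC, the firm produces.
With MC = 96 - 60q + 9q^2, P = MC on the upward-sloping part at q* = 8.
TR = 192·8 = 1536. TC = 1248 + 384 = 1632. Profit = 1536 − 1632 = -£96.
That loss of £96 beats the £1248 the firm would lose by shutting down; producing recovers £1152 of fixed cost.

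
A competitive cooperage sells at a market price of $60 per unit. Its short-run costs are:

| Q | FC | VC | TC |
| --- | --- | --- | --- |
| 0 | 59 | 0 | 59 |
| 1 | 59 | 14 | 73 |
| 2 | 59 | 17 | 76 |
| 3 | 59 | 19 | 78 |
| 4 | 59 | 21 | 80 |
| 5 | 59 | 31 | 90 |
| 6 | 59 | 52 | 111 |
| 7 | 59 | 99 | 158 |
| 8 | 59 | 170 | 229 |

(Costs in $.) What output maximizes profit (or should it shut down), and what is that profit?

Tabulate TR − TC: Q=0: -59; Q=1: -13; Q=2: 44; Q=3: 102; Q=4: 160; Q=5: 210; Q=6: 249; Q=7: 262; Q=8: 251.
Profit is maximized at Q = 7. AVC there is 99/7 = $14.14 ≤ P, so producing beats shutting down (which would give -$59).

Q = 7; profit = $262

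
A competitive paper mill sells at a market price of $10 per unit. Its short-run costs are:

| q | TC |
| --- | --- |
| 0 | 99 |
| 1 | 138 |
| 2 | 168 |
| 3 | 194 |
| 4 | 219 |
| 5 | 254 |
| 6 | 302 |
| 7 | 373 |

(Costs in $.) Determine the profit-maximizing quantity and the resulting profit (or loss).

q = 0 (shut down); profit = -$99

Profit at each row (π = 10q − TC): q=0: -99; q=1: -128; q=2: -148; q=3: -164; q=4: -179; q=5: -204; q=6: -242; q=7: -303.
Profit is highest at q = 0. Equivalently, the lowest AVC in the table is 120/4 ≈ $30 at q = 4, and P = $10 falls below it — price never covers variable cost, so the firm shuts down and loses only its fixed cost.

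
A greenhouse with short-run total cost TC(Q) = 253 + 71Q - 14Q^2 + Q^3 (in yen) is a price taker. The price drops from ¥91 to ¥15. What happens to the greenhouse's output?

Output falls from 10 to 0 (the firm shuts down)

AVC = 71 - 14Q + Q^2, minimized at Q = 7 where min AVC = ¥22. MC = 71 - 28Q + 3Q^2.
At P = ¥91 ≥ min AVC, set P = MC on the rising branch: Q = 10.
At P = ¥15 < min AVC = ¥22, price no longer covers variable cost at any output, so the firm shuts down: Q = 0.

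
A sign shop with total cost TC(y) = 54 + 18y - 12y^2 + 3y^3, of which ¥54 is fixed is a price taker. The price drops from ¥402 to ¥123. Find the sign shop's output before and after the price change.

AVC = 18 - 12y + 3y^2, minimized at y = 2 where min AVC = ¥6. MC = 18 - 24y + 9y^2.
At P = ¥402 ≥ min AVC, set P = MC on the rising branch: y = 8.
At P = ¥123 ≥ min AVC, set P = MC: y = 5. The firm stays open but cuts output.

Output falls from 8 to 5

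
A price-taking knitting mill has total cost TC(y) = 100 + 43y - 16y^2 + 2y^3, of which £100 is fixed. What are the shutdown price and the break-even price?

Shutdown price = min AVC. AVC = 43 - 16y + 2y^2, with vertex at y = 4 and minimum £11.
ATC = 100/y + 43 - 16y + 2y^2. Setting dATC/dy = −100/y^2 − 16 + 4y = 0 gives y = 5 (since 4·5^3 − 16·5^2 = 100).
min ATC = 100/5 + 43 − 16·5 + 2·5^2 = £33. That is the break-even price.
Between these two prices the firm operates at a loss; above £33 it earns a profit.

Shutdown price = £11; break-even price = £33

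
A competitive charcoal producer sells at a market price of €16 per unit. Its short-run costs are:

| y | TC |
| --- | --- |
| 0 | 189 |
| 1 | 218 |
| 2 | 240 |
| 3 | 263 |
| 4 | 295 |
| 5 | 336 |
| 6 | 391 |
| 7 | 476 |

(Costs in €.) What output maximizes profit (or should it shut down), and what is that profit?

y = 0 (shut down); profit = -€189

Profit at each row (π = 16y − TC): y=0: -189; y=1: -202; y=2: -208; y=3: -215; y=4: -231; y=5: -256; y=6: -295; y=7: -364.
Profit is highest at y = 0. Equivalently, the lowest AVC in the table is 74/3 ≈ €24.67 at y = 3, and P = €16 falls below it — price never covers variable cost, so the firm shuts down and loses only its fixed cost.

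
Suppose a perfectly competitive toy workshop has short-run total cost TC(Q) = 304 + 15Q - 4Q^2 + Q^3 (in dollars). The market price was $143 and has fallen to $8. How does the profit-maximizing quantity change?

MC = 15 - 8Q + 3Q^2; the shutdown threshold is min AVC = $11 (at Q = 2).
At P = $143 ≥ min AVC, set P = MC on the rising branch: Q = 8.
At P = $8 < min AVC = $11, price no longer covers variable cost at any output, so the firm shuts down: Q = 0.

Output falls from 8 to 0 (the firm shuts down)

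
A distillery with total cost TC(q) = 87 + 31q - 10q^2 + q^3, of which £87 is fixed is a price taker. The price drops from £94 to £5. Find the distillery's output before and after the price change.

MC = 31 - 20q + 3q^2; the shutdown threshold is min AVC = £6 (at q = 5).
With P = £94 above the shutdown price, P = MC gives q = 9.
At P = £5 < min AVC = £6, price no longer covers variable cost at any output, so the firm shuts down: q = 0.

Output falls from 9 to 0 (the firm shuts down)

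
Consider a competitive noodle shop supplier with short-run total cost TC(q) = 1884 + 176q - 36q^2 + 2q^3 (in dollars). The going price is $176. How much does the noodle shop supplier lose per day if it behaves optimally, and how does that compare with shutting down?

Profit = -$156 at q = 12

AVC = 176 - 36q + 2q^2 has its minimum $14 at q = 9; price $176 clears that bar, so the firm operates.
With MC = 176 - 72q + 6q^2, P = MC on the upward-sloping part at q* = 12.
TR = 176·12 = 2112. TC = 1884 + 384 = 2268. Profit = 2112 − 2268 = -$156.
Shutting down would mean losing the fixed cost of $1884, so operating at a loss of $156 is better by $1728.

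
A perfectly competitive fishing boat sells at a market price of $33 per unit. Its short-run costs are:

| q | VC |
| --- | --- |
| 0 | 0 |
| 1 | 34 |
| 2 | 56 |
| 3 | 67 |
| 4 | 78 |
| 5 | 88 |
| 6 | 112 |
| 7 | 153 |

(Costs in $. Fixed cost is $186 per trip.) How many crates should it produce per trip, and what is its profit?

q = 6; profit = -$100

Profit at each row (π = 33q − TC): q=0: -186; q=1: -187; q=2: -176; q=3: -154; q=4: -132; q=5: -109; q=6: -100; q=7: -108.
Profit is maximized at q = 6. AVC there is 112/6 = $18.67 ≤ P, so producing beats shutting down (which would give -$186).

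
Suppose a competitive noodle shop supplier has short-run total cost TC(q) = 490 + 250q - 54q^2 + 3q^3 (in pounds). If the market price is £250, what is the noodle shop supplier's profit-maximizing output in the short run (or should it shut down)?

Strip out fixed cost: VC = 250q - 54q^2 + 3q^3. Then AVC = 250 - 54q + 3q^2 and MC = 250 - 108q + 9q^2.
The AVC parabola has its vertex at q = 54/6 = 9, where AVC = 250 - 54·9 + 3·9^2 = £7.
P = £250 exceeds min AVC = £7, so the firm stays open.
Set P = MC: 250 = 250 - 108q + 9q^2 → -108q + 9q^2 = 0. The roots are q = 0 and q = 12; the profit-maximizing output is on the rising part of MC, so q* = 12.
Check: AVC at q = 12 is £34 ≤ P, so revenue covers variable cost.
Profit = P·q − TC = 250·12 − 898 = £2102.

Produce at q = 12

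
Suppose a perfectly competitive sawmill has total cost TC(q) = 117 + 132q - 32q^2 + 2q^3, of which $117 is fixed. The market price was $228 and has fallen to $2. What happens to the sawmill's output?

Output falls from 12 to 0 (the firm shuts down)

MC = 132 - 64q + 6q^2; the shutdown threshold is min AVC = $4 (at q = 8).
At P = $228 ≥ min AVC, set P = MC on the rising branch: q = 12.
At P = $2 < min AVC = $4, price no longer covers variable cost at any output, so the firm shuts down: q = 0.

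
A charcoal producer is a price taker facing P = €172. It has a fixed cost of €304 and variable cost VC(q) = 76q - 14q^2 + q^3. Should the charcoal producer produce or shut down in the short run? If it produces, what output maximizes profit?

Variable cost is VC = 76q - 14q^2 + q^3, so AVC = VC/q = 76 - 14q + q^2 and MC = dTC/dq = 76 - 28q + 3q^2.
AVC hits its minimum where MC = AVC, at q = 7, giving min AVC = 76 - 14·7 + 7^2 = €27.
Since P = €172 ≥ min AVC = €27, price covers variable cost and the firm should produce.
Set P = MC: 172 = 76 - 28q + 3q^2 → -96 - 28q + 3q^2 = 0. The roots are q = -8/3 and q = 12; the profit-maximizing output is on the rising part of MC, so q* = 12.
Check: AVC at q = 12 is €52 ≤ P, so revenue covers variable cost.
Profit = P·q − TC = 172·12 − 928 = €1136.

Produce at q = 12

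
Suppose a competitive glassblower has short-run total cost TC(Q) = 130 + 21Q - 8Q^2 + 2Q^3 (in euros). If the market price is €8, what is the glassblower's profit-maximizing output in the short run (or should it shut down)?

Shut down

Variable cost is VC = 21Q - 8Q^2 + 2Q^3, so AVC = VC/Q = 21 - 8Q + 2Q^2 and MC = dTC/dQ = 21 - 16Q + 6Q^2.
AVC hits its minimum where MC = AVC, at Q = 2, giving min AVC = 21 - 8·2 + 2·2^2 = €13.
With P < min AVC (€8 < €13), every unit sold adds to the loss.
Shutting down limits the loss to fixed cost, €130.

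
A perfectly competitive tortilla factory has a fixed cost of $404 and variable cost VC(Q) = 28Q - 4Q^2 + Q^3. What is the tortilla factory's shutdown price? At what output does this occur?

$24 per unit, at Q = 2

Short-run supply begins at min AVC. From VC = 28Q - 4Q^2 + Q^3, AVC = 28 - 4Q + Q^2.
dAVC/dQ = -4 + 2Q = 0 gives Q = 2. min AVC = 28 - 4·2 + 2^2 = 24.
So the shutdown price is $24.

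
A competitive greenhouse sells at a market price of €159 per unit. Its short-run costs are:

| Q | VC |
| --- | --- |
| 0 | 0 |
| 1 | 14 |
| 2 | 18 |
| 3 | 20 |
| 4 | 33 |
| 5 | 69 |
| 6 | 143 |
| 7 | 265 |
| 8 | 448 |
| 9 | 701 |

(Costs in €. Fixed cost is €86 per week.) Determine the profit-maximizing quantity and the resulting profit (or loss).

Tabulate TR − TC: Q=0: -86; Q=1: 59; Q=2: 214; Q=3: 371; Q=4: 517; Q=5: 640; Q=6: 725; Q=7: 762; Q=8: 738; Q=9: 644.
Profit is maximized at Q = 7. AVC there is 265/7 = €37.86 ≤ P, so producing beats shutting down (which would give -€86).

Q = 7; profit = €762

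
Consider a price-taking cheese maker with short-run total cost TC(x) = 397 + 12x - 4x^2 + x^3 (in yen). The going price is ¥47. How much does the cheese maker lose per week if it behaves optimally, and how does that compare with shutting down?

Profit = -¥247 at x = 5

AVC = 12 - 4x + x^2; min AVC = ¥8 at x = 2. Since P = ¥47 ≥ min AVC, the firm produces.
MC = 12 - 8x + 3x^2. Setting P = MC and taking the root on the rising branch gives x* = 5.
TR = 47·5 = 235. TC = 397 + 85 = 482. Profit = 235 − 482 = -¥247.
That loss of ¥247 beats the ¥397 the firm would lose by shutting down; producing recovers ¥150 of fixed cost.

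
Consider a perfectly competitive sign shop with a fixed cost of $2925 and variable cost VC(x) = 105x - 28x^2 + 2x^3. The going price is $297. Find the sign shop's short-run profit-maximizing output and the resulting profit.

AVC = 105 - 28x + 2x^2 has its minimum $7 at x = 7; price $297 clears that bar, so the firm operates.
With MC = 105 - 56x + 6x^2, P = MC on the upward-sloping part at x* = 12.
TR = 297·12 = 3564. TC = 2925 + 684 = 3609. Profit = 3564 − 3609 = -$45.
Shutting down would mean losing the fixed cost of $2925, so operating at a loss of $45 is better by $2880.

Profit = -$45 at x = 12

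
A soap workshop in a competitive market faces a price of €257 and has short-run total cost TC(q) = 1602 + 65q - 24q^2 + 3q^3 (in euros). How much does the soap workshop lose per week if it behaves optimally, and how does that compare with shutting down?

AVC = 65 - 24q + 3q^2; min AVC = €17 at q = 4. Since P = €257 ≥ min AVC, the firm produces.
With MC = 65 - 48q + 9q^2, P = MC on the upward-sloping part at q* = 8.
TR = 257·8 = 2056. TC = 1602 + 520 = 2122. Profit = 2056 − 2122 = -€66.
That loss of €66 beats the €1602 the firm would lose by shutting down; producing recovers €1536 of fixed cost.

Profit = -€66 at q = 8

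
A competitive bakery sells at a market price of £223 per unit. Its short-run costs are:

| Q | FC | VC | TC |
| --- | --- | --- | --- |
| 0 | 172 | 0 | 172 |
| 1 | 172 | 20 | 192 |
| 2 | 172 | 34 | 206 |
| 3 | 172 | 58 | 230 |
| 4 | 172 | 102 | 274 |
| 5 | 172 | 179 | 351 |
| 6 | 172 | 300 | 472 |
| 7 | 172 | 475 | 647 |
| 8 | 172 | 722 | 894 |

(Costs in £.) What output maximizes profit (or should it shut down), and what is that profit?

Q = 7; profit = £914

Compute π = P·Q − TC at each output: Q=0: -172; Q=1: 31; Q=2: 240; Q=3: 439; Q=4: 618; Q=5: 764; Q=6: 866; Q=7: 914; Q=8: 890.
Profit is maximized at Q = 7. AVC there is 475/7 = £67.86 ≤ P, so producing beats shutting down (which would give -£172).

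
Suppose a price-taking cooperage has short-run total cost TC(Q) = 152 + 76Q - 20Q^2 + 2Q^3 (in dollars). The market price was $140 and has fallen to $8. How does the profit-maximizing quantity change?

AVC = 76 - 20Q + 2Q^2, minimized at Q = 5 where min AVC = $26. MC = 76 - 40Q + 6Q^2.
With P = $140 above the shutdown price, P = MC gives Q = 8.
At P = $8 < min AVC = $26, price no longer covers variable cost at any output, so the firm shuts down: Q = 0.

Output falls from 8 to 0 (the firm shuts down)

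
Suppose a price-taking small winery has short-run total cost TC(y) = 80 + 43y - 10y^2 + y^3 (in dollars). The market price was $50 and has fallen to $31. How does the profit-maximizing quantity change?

AVC = 43 - 10y + y^2, minimized at y = 5 where min AVC = $18. MC = 43 - 20y + 3y^2.
With P = $50 above the shutdown price, P = MC gives y = 7.
At P = $31 ≥ min AVC, set P = MC: y = 6. The firm stays open but cuts output.

Output falls from 7 to 6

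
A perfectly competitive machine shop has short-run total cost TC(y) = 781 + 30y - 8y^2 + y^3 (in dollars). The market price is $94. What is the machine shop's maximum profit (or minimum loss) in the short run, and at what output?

Profit = -$269 at y = 8

AVC = 30 - 8y + y^2; min AVC = $14 at y = 4. Since P = $94 ≥ min AVC, the firm produces.
MC = 30 - 16y + 3y^2. Setting P = MC and taking the root on the rising branch gives y* = 8.
TR = 94·8 = 752. TC = 781 + 240 = 1021. Profit = 752 − 1021 = -$269.
Shutting down would mean losing the fixed cost of $781, so operating at a loss of $269 is better by $512.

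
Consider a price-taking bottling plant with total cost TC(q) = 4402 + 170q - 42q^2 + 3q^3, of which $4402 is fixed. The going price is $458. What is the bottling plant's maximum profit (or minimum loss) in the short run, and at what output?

AVC = 170 - 42q + 3q^2 has its minimum $23 at q = 7; price $458 clears that bar, so the firm operates.
MC = 170 - 84q + 9q^2. Setting P = MC and taking the root on the rising branch gives q* = 12.
TR = 458·12 = 5496. TC = 4402 + 1176 = 5578. Profit = 5496 − 5578 = -$82.
By producing, the firm covers all variable cost plus $4320 of fixed cost; shutting down would lose the full $4402.

Profit = -$82 at q = 12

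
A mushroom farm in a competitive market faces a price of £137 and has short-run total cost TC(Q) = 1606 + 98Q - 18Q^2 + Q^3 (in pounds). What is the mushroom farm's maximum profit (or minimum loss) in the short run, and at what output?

Profit = -£254 at Q = 13

AVC = 98 - 18Q + Q^2; min AVC = £17 at Q = 9. Since P = £137 ≥ min AVC, the firm produces.
With MC = 98 - 36Q + 3Q^2, P = MC on the upward-sloping part at Q* = 13.
TR = 137·13 = 1781. TC = 1606 + 429 = 2035. Profit = 1781 − 2035 = -£254.
By producing, the firm covers all variable cost plus £1352 of fixed cost; shutting down would lose the full £1606.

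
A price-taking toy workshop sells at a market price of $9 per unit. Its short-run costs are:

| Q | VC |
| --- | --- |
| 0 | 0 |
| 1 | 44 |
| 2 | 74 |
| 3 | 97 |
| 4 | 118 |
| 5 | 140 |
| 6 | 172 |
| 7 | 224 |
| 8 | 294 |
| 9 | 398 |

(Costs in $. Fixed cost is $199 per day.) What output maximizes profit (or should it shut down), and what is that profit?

Q = 0 (shut down); profit = -$199

Profit at each row (π = 9Q − TC): Q=0: -199; Q=1: -234; Q=2: -255; Q=3: -269; Q=4: -281; Q=5: -294; Q=6: -317; Q=7: -360; Q=8: -421; Q=9: -516.
Profit is highest at Q = 0. Equivalently, the lowest AVC in the table is 140/5 ≈ $28 at Q = 5, and P = $9 falls below it — price never covers variable cost, so the firm shuts down and loses only its fixed cost.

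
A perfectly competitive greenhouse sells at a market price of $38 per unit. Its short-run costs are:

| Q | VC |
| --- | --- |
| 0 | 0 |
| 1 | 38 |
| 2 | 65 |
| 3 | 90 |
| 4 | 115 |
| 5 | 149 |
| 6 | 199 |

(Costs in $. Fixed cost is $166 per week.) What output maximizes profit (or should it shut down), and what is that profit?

Compute π = P·Q − TC at each output: Q=0: -166; Q=1: -166; Q=2: -155; Q=3: -142; Q=4: -129; Q=5: -125; Q=6: -137.
Profit is maximized at Q = 5. AVC there is 149/5 = $29.80 ≤ P, so producing beats shutting down (which would give -$166).

Q = 5; profit = -$125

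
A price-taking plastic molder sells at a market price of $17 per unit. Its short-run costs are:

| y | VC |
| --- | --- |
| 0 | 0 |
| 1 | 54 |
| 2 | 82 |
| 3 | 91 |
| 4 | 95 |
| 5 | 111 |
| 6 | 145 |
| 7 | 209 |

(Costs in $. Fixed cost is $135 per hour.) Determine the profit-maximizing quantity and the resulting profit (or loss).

y = 0 (shut down); profit = -$135

Compute π = P·y − TC at each output: y=0: -135; y=1: -172; y=2: -183; y=3: -175; y=4: -162; y=5: -161; y=6: -178; y=7: -225.
Profit is highest at y = 0. Equivalently, the lowest AVC in the table is 111/5 ≈ $22.20 at y = 5, and P = $17 falls below it — price never covers variable cost, so the firm shuts down and loses only its fixed cost.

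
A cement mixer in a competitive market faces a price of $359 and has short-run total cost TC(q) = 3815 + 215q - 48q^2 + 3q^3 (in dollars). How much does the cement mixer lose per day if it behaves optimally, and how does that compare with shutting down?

AVC = 215 - 48q + 3q^2 has its minimum $23 at q = 8; price $359 clears that bar, so the firm operates.
MC = 215 - 96q + 9q^2. Setting P = MC and taking the root on the rising branch gives q* = 12.
TR = 359·12 = 4308. TC = 3815 + 852 = 4667. Profit = 4308 − 4667 = -$359.
Shutting down would mean losing the fixed cost of $3815, so operating at a loss of $359 is better by $3456.

Profit = -$359 at q = 12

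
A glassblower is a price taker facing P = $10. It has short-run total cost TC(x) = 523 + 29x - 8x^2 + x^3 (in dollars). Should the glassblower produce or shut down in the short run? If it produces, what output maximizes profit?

Variable cost is VC = 29x - 8x^2 + x^3, so AVC = VC/x = 29 - 8x + x^2 and MC = dTC/dx = 29 - 16x + 3x^2.
AVC is minimized where dAVC/dx = -8 + 2x = 0, at x = 4; min AVC = 29 - 8·4 + 4^2 = $13.
Since P = $10 < min AVC = $13, price fails to cover variable cost at any output.
The firm minimizes its loss by shutting down and losing only its fixed cost of $523.

Shut down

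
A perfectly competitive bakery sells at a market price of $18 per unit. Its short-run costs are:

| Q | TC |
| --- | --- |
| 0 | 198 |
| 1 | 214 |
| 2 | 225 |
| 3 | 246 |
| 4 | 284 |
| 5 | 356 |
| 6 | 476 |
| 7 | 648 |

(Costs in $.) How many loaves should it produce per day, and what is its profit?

Q = 2; profit = -$189

Compute π = P·Q − TC at each output: Q=0: -198; Q=1: -196; Q=2: -189; Q=3: -192; Q=4: -212; Q=5: -266; Q=6: -368; Q=7: -522.
Profit is maximized at Q = 2. AVC there is 27/2 = $13.50 ≤ P, so producing beats shutting down (which would give -$198).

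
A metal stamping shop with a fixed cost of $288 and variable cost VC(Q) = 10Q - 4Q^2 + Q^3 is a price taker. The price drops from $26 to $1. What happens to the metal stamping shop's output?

Output falls from 4 to 0 (the firm shuts down)

AVC = 10 - 4Q + Q^2, minimized at Q = 2 where min AVC = $6. MC = 10 - 8Q + 3Q^2.
With P = $26 above the shutdown price, P = MC gives Q = 4.
At P = $1 < min AVC = $6, price no longer covers variable cost at any output, so the firm shuts down: Q = 0.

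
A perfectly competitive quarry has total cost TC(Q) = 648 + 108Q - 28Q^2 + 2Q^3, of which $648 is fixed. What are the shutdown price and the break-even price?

Shutdown price = min AVC. AVC = 108 - 28Q + 2Q^2, with vertex at Q = 7 and minimum $10.
ATC = 648/Q + 108 - 28Q + 2Q^2. Setting dATC/dQ = −648/Q^2 − 28 + 4Q = 0 gives Q = 9 (since 4·9^3 − 28·9^2 = 648).
min ATC = 648/9 + 108 − 28·9 + 2·9^2 = $90. That is the break-even price.
Between these two prices the firm operates at a loss; above $90 it earns a profit.

Shutdown price = $10; break-even price = $90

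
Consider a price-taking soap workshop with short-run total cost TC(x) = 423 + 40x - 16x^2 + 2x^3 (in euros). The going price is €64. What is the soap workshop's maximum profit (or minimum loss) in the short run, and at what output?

Profit = -€135 at x = 6

AVC = 40 - 16x + 2x^2; min AVC = €8 at x = 4. Since P = €64 ≥ min AVC, the firm produces.
With MC = 40 - 32x + 6x^2, P = MC on the upward-sloping part at x* = 6.
TR = 64·6 = 384. TC = 423 + 96 = 519. Profit = 384 − 519 = -€135.
By producing, the firm covers all variable cost plus €288 of fixed cost; shutting down would lose the full €423.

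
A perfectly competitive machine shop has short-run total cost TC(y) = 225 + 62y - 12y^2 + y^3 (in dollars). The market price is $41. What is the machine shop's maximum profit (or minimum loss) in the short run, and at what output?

AVC = 62 - 12y + y^2; min AVC = $26 at y = 6. Since P = $41 ≥ min AVC, the firm produces.
MC = 62 - 24y + 3y^2. Setting P = MC and taking the root on the rising branch gives y* = 7.
TR = 41·7 = 287. TC = 225 + 189 = 414. Profit = 287 − 414 = -$127.
Shutting down would mean losing the fixed cost of $225, so operating at a loss of $127 is better by $98.

Profit = -$127 at y = 7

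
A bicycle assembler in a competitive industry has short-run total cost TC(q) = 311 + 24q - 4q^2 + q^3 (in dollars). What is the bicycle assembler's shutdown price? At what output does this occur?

The firm shuts down when price falls below the minimum of average variable cost. AVC = VC/q = 24 - 4q + q^2.
At the minimum of AVC, MC = AVC. MC = 24 - 8q + 3q^2; setting MC = AVC gives 2q^2 - 4q = 0, so q = 2. min AVC = 20.
The firm shuts down for any P below $20.

$20 per unit, at q = 2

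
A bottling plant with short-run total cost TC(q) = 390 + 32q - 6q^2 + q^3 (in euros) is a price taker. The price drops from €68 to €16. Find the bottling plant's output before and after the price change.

Output falls from 6 to 0 (the firm shuts down)

MC = 32 - 12q + 3q^2; the shutdown threshold is min AVC = €23 (at q = 3).
At P = €68 ≥ min AVC, set P = MC on the rising branch: q = 6.
At P = €16 < min AVC = €23, price no longer covers variable cost at any output, so the firm shuts down: q = 0.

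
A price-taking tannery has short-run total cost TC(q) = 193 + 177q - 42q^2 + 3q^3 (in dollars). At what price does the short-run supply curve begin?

The shutdown price is the minimum of AVC. VC = 177q - 42q^2 + 3q^3, so AVC = 177 - 42q + 3q^2.
At the minimum of AVC, MC = AVC. MC = 177 - 84q + 9q^2; setting MC = AVC gives 6q^2 - 42q = 0, so q = 7. min AVC = 30.
So the shutdown price is $30.

$30 per unit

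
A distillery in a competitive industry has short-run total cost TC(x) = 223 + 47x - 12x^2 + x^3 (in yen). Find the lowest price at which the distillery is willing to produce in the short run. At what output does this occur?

Short-run supply begins at min AVC. From VC = 47x - 12x^2 + x^3, AVC = 47 - 12x + x^2.
dAVC/dx = -12 + 2x = 0 gives x = 6. min AVC = 47 - 12·6 + 6^2 = 11.
For P < ¥11 the firm produces nothing.

¥11 per unit, at x = 6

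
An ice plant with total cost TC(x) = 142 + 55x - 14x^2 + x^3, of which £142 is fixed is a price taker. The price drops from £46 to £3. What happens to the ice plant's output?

MC = 55 - 28x + 3x^2; the shutdown threshold is min AVC = £6 (at x = 7).
With P = £46 above the shutdown price, P = MC gives x = 9.
At P = £3 < min AVC = £6, price no longer covers variable cost at any output, so the firm shuts down: x = 0.

Output falls from 9 to 0 (the firm shuts down)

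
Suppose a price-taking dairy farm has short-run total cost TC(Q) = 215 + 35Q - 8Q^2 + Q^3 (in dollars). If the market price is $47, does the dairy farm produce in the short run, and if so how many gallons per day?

Produce at Q = 6

Strip out fixed cost: VC = 35Q - 8Q^2 + Q^3. Then AVC = 35 - 8Q + Q^2 and MC = 35 - 16Q + 3Q^2.
The AVC parabola has its vertex at Q = 8/2 = 4, where AVC = 35 - 8·4 + 4^2 = $19.
Because $47 ≥ $19, revenue can cover variable cost; the firm operates.
Solving P = MC: -12 - 16Q + 3Q^2 = 0 ⇒ Q = -2/3 or 6. On the upward-sloping branch, Q* = 6.
Check: AVC at Q = 6 is $23 ≤ P, so revenue covers variable cost.
Profit = P·Q − TC = 47·6 − 353 = -$71, a loss, but smaller than the $215 fixed cost the firm would lose by shutting down.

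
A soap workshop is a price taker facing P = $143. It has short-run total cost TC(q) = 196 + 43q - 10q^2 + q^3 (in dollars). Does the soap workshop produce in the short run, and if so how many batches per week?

Variable cost is VC = 43q - 10q^2 + q^3, so AVC = VC/q = 43 - 10q + q^2 and MC = dTC/dq = 43 - 20q + 3q^2.
AVC is minimized where dAVC/dq = -10 + 2q = 0, at q = 5; min AVC = 43 - 10·5 + 5^2 = $18.
Since P = $143 ≥ min AVC = $18, price covers variable cost and the firm should produce.
Set P = MC: 143 = 43 - 20q + 3q^2 → -100 - 20q + 3q^2 = 0. The roots are q = -10/3 and q = 10; the profit-maximizing output is on the rising part of MC, so q* = 10.
Check: AVC at q = 10 is $43 ≤ P, so revenue covers variable cost.
Profit = P·q − TC = 143·10 − 626 = $804.

Produce at q = 10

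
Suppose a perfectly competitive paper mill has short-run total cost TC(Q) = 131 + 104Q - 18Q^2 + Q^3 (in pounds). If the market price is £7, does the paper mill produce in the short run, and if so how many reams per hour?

Shut down

Strip out fixed cost: VC = 104Q - 18Q^2 + Q^3. Then AVC = 104 - 18Q + Q^2 and MC = 104 - 36Q + 3Q^2.
AVC is minimized where dAVC/dQ = -18 + 2Q = 0, at Q = 9; min AVC = 104 - 18·9 + 9^2 = £23.
Since P = £7 < min AVC = £23, price fails to cover variable cost at any output.
Best response: produce nothing and absorb the £131 fixed cost.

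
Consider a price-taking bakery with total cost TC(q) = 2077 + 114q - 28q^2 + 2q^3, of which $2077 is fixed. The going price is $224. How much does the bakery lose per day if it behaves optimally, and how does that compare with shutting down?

Profit = -$141 at q = 11

AVC = 114 - 28q + 2q^2; min AVC = $16 at q = 7. Since P = $224 ≥ min AVC, the firm produces.
With MC = 114 - 56q + 6q^2, P = MC on the upward-sloping part at q* = 11.
TR = 224·11 = 2464. TC = 2077 + 528 = 2605. Profit = 2464 − 2605 = -$141.
By producing, the firm covers all variable cost plus $1936 of fixed cost; shutting down would lose the full $2077.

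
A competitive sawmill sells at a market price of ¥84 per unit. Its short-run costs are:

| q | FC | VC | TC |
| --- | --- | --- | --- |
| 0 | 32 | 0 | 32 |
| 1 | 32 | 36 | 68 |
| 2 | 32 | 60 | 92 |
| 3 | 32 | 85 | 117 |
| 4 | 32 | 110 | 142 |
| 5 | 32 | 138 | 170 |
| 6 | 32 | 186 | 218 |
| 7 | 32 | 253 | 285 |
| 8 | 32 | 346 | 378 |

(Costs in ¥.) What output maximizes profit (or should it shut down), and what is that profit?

q = 7; profit = ¥303

Profit at each row (π = 84q − TC): q=0: -32; q=1: 16; q=2: 76; q=3: 135; q=4: 194; q=5: 250; q=6: 286; q=7: 303; q=8: 294.
Profit is maximized at q = 7. AVC there is 253/7 = ¥36.14 ≤ P, so producing beats shutting down (which would give -¥32).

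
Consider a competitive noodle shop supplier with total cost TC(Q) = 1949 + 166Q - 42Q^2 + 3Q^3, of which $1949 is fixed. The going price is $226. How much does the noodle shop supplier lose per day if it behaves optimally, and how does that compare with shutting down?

AVC = 166 - 42Q + 3Q^2 has its minimum $19 at Q = 7; price $226 clears that bar, so the firm operates.
With MC = 166 - 84Q + 9Q^2, P = MC on the upward-sloping part at Q* = 10.
TR = 226·10 = 2260. TC = 1949 + 460 = 2409. Profit = 2260 − 2409 = -$149.
By producing, the firm covers all variable cost plus $1800 of fixed cost; shutting down would lose the full $1949.

Profit = -$149 at Q = 10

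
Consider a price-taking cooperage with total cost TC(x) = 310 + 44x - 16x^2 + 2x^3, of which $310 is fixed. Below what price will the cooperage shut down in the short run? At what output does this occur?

Short-run supply begins at min AVC. From VC = 44x - 16x^2 + 2x^3, AVC = 44 - 16x + 2x^2.
dAVC/dx = -16 + 4x = 0 gives x = 4. min AVC = 44 - 16·4 + 2·4^2 = 12.
So the shutdown price is $12.

$12 per unit, at x = 4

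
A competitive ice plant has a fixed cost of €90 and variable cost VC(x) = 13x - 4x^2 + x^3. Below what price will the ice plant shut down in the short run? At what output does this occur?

The shutdown price is the minimum of AVC. VC = 13x - 4x^2 + x^3, so AVC = 13 - 4x + x^2.
At the minimum of AVC, MC = AVC. MC = 13 - 8x + 3x^2; setting MC = AVC gives 2x^2 - 4x = 0, so x = 2. min AVC = 9.
The firm shuts down for any P below €9.

€9 per unit, at x = 2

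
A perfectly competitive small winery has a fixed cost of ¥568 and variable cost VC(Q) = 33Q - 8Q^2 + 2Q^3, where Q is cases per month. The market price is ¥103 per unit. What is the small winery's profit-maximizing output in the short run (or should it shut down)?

Produce at Q = 5

From TC, MC = TC'(Q) = 33 - 16Q + 6Q^2 and AVC = VC/Q = 33 - 8Q + 2Q^2.
AVC hits its minimum where MC = AVC, at Q = 2, giving min AVC = 33 - 8·2 + 2·2^2 = ¥25.
Since P = ¥103 ≥ min AVC = ¥25, price covers variable cost and the firm should produce.
P = MC gives -70 - 16Q + 6Q^2 = 0, with roots -7/3 and 5. Take the larger (rising MC): Q* = 5.
Check: AVC at Q = 5 is ¥43 ≤ P, so revenue covers variable cost.
Profit = P·Q − TC = 103·5 − 783 = -¥268, a loss, but smaller than the ¥568 fixed cost the firm would lose by shutting down.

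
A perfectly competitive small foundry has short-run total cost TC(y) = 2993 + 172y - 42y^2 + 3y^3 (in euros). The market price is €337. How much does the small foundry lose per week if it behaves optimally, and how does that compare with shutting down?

AVC = 172 - 42y + 3y^2 has its minimum €25 at y = 7; price €337 clears that bar, so the firm operates.
With MC = 172 - 84y + 9y^2, P = MC on the upward-sloping part at y* = 11.
TR = 337·11 = 3707. TC = 2993 + 803 = 3796. Profit = 3707 − 3796 = -€89.
Shutting down would mean losing the fixed cost of €2993, so operating at a loss of €89 is better by €2904.

Profit = -€89 at y = 11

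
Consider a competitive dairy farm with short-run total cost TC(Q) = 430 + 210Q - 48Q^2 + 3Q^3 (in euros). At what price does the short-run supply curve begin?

€18 per unit

The shutdown price is the minimum of AVC. VC = 210Q - 48Q^2 + 3Q^3, so AVC = 210 - 48Q + 3Q^2.
At the minimum of AVC, MC = AVC. MC = 210 - 96Q + 9Q^2; setting MC = AVC gives 6Q^2 - 48Q = 0, so Q = 8. min AVC = 18.
For P < €18 the firm produces nothing.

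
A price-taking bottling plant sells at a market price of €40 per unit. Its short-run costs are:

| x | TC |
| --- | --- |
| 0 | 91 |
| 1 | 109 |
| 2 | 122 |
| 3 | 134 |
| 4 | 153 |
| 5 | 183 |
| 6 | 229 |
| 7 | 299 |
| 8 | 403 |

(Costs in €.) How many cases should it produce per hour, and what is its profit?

x = 5; profit = €17

Tabulate TR − TC: x=0: -91; x=1: -69; x=2: -42; x=3: -14; x=4: 7; x=5: 17; x=6: 11; x=7: -19; x=8: -83.
Profit is maximized at x = 5. AVC there is 92/5 = €18.40 ≤ P, so producing beats shutting down (which would give -€91).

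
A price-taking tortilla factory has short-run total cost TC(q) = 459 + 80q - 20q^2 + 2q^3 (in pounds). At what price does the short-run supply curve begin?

£30 per unit

The firm shuts down when price falls below the minimum of average variable cost. AVC = VC/q = 80 - 20q + 2q^2.
At the minimum of AVC, MC = AVC. MC = 80 - 40q + 6q^2; setting MC = AVC gives 4q^2 - 20q = 0, so q = 5. min AVC = 30.
For P < £30 the firm produces nothing.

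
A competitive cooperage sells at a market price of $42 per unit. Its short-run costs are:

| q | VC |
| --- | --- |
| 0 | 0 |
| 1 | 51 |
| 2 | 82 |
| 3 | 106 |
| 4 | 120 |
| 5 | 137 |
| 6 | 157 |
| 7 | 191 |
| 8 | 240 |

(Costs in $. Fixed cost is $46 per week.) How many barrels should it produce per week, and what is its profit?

Tabulate TR − TC: q=0: -46; q=1: -55; q=2: -44; q=3: -26; q=4: 2; q=5: 27; q=6: 49; q=7: 57; q=8: 50.
Profit is maximized at q = 7. AVC there is 191/7 = $27.29 ≤ P, so producing beats shutting down (which would give -$46).

q = 7; profit = $57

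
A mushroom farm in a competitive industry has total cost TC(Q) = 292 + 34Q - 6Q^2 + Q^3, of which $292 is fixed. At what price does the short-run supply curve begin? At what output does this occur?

$25 per unit, at Q = 3

The shutdown price is the minimum of AVC. VC = 34Q - 6Q^2 + Q^3, so AVC = 34 - 6Q + Q^2.
At the minimum of AVC, MC = AVC. MC = 34 - 12Q + 3Q^2; setting MC = AVC gives 2Q^2 - 6Q = 0, so Q = 3. min AVC = 25.
So the shutdown price is $25.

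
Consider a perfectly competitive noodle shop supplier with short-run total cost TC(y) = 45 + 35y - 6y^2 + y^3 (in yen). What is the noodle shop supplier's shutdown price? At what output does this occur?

The firm shuts down when price falls below the minimum of average variable cost. AVC = VC/y = 35 - 6y + y^2.
dAVC/dy = -6 + 2y = 0 gives y = 3. min AVC = 35 - 6·3 + 3^2 = 26.
For P < ¥26 the firm produces nothing.

¥26 per unit, at y = 3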